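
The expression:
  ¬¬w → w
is always true.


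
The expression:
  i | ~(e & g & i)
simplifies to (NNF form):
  True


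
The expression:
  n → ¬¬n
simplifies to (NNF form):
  True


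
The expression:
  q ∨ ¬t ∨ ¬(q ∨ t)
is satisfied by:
  {q: True, t: False}
  {t: False, q: False}
  {t: True, q: True}


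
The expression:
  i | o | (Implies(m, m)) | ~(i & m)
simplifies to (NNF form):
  True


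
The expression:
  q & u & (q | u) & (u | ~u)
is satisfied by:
  {u: True, q: True}


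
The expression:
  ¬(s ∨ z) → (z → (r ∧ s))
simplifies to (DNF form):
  True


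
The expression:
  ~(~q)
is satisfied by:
  {q: True}


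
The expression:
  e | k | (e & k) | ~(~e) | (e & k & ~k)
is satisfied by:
  {k: True, e: True}
  {k: True, e: False}
  {e: True, k: False}


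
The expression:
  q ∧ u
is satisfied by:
  {u: True, q: True}


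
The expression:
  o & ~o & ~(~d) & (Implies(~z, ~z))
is never true.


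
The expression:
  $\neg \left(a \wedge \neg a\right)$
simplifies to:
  $\text{True}$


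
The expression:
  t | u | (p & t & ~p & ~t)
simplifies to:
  t | u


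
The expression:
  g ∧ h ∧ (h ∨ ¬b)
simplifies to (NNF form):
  g ∧ h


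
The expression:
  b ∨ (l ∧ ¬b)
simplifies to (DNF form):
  b ∨ l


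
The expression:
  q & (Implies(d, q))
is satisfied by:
  {q: True}


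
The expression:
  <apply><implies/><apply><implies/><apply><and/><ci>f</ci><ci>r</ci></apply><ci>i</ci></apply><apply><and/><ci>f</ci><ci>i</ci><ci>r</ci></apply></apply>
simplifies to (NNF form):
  <apply><and/><ci>f</ci><ci>r</ci></apply>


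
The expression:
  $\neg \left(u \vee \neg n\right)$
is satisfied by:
  {n: True, u: False}


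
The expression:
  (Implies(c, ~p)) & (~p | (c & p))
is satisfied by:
  {p: False}


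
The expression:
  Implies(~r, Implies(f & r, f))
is always true.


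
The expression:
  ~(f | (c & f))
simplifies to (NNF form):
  ~f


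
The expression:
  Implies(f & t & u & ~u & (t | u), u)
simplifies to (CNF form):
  True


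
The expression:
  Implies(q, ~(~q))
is always true.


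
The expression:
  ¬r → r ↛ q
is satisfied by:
  {r: True}


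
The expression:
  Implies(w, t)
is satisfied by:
  {t: True, w: False}
  {w: False, t: False}
  {w: True, t: True}


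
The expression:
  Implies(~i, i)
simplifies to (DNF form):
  i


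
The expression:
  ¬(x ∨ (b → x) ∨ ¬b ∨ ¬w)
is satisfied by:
  {w: True, b: True, x: False}


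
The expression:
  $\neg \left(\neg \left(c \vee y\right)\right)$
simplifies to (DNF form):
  $c \vee y$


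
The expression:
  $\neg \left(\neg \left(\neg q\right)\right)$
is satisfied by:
  {q: False}


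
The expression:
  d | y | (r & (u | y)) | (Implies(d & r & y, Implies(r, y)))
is always true.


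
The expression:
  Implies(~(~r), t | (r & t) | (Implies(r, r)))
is always true.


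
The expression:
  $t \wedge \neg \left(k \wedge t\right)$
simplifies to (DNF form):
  $t \wedge \neg k$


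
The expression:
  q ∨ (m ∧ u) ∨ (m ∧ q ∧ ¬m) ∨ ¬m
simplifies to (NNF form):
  q ∨ u ∨ ¬m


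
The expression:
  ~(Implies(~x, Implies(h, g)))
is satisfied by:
  {h: True, g: False, x: False}


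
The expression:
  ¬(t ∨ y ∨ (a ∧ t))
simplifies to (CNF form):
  ¬t ∧ ¬y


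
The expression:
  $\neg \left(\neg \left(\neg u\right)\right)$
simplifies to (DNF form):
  $\neg u$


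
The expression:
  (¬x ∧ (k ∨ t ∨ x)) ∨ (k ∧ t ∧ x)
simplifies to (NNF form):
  (k ∧ t) ∨ (k ∧ ¬x) ∨ (t ∧ ¬x)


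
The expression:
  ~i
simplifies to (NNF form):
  ~i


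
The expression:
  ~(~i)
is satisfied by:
  {i: True}


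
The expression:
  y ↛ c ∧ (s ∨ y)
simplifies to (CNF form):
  y ∧ ¬c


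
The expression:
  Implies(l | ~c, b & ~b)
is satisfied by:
  {c: True, l: False}


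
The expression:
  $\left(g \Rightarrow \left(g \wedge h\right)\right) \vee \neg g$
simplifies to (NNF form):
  $h \vee \neg g$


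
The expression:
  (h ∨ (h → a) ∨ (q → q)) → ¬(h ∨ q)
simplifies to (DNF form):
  ¬h ∧ ¬q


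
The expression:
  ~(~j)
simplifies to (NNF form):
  j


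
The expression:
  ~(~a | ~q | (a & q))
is never true.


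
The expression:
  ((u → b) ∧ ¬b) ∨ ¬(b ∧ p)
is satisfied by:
  {p: False, b: False}
  {b: True, p: False}
  {p: True, b: False}


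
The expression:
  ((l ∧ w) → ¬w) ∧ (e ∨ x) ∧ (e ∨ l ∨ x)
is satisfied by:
  {e: True, x: True, l: False, w: False}
  {e: True, x: False, l: False, w: False}
  {x: True, e: False, l: False, w: False}
  {w: True, e: True, x: True, l: False}
  {w: True, e: True, x: False, l: False}
  {w: True, x: True, e: False, l: False}
  {e: True, l: True, x: True, w: False}
  {e: True, l: True, x: False, w: False}
  {l: True, x: True, e: False, w: False}


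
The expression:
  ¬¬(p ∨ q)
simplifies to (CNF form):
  p ∨ q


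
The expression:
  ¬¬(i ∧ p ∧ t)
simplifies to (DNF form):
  i ∧ p ∧ t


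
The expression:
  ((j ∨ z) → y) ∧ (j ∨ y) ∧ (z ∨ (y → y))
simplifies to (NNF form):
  y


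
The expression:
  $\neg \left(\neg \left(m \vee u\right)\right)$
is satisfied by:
  {m: True, u: True}
  {m: True, u: False}
  {u: True, m: False}


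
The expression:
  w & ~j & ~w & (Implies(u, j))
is never true.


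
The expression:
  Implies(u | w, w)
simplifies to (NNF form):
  w | ~u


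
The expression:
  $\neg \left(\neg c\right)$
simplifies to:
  $c$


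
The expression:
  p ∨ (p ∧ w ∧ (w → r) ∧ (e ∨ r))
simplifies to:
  p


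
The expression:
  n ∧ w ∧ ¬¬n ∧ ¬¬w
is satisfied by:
  {w: True, n: True}


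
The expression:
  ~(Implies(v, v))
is never true.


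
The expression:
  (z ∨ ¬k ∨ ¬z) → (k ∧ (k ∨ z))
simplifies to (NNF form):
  k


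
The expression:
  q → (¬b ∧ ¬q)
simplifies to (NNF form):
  ¬q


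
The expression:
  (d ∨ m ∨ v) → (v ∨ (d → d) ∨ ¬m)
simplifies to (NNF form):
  True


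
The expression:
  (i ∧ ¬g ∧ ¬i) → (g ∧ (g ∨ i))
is always true.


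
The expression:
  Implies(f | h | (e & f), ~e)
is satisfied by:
  {f: False, e: False, h: False}
  {h: True, f: False, e: False}
  {f: True, h: False, e: False}
  {h: True, f: True, e: False}
  {e: True, h: False, f: False}


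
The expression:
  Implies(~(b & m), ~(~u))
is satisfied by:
  {b: True, u: True, m: True}
  {b: True, u: True, m: False}
  {u: True, m: True, b: False}
  {u: True, m: False, b: False}
  {b: True, m: True, u: False}


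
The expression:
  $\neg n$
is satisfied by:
  {n: False}


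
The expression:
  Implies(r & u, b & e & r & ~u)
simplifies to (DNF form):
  ~r | ~u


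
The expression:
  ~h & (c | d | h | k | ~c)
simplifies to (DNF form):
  ~h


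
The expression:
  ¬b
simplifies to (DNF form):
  ¬b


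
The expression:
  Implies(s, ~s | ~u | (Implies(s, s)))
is always true.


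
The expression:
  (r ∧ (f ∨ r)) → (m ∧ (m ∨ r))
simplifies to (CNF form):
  m ∨ ¬r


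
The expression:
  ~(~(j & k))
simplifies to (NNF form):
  j & k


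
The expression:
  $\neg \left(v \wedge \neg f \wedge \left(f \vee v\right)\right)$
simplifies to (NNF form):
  $f \vee \neg v$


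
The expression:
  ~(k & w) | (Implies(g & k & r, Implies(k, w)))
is always true.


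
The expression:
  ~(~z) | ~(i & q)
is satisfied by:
  {z: True, q: False, i: False}
  {q: False, i: False, z: False}
  {i: True, z: True, q: False}
  {i: True, q: False, z: False}
  {z: True, q: True, i: False}
  {q: True, z: False, i: False}
  {i: True, q: True, z: True}


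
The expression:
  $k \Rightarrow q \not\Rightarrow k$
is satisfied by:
  {k: False}


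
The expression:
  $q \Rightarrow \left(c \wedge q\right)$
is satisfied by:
  {c: True, q: False}
  {q: False, c: False}
  {q: True, c: True}


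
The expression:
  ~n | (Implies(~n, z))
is always true.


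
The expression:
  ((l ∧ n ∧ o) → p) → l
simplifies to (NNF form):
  l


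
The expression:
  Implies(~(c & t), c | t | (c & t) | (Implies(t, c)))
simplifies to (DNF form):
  True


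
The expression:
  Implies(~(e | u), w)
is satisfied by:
  {u: True, e: True, w: True}
  {u: True, e: True, w: False}
  {u: True, w: True, e: False}
  {u: True, w: False, e: False}
  {e: True, w: True, u: False}
  {e: True, w: False, u: False}
  {w: True, e: False, u: False}


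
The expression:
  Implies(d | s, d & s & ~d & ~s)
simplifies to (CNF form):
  ~d & ~s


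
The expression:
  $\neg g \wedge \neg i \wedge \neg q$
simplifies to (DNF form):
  $\neg g \wedge \neg i \wedge \neg q$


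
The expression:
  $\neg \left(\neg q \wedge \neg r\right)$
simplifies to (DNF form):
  $q \vee r$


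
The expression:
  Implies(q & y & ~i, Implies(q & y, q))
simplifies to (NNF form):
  True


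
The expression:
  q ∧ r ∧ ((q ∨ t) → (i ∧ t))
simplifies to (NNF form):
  i ∧ q ∧ r ∧ t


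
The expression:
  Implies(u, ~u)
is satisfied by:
  {u: False}


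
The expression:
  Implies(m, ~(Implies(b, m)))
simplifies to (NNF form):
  ~m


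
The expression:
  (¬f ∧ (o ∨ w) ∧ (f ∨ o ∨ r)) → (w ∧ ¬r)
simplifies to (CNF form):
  (f ∨ w ∨ ¬o) ∧ (f ∨ w ∨ ¬w) ∧ (f ∨ ¬o ∨ ¬r) ∧ (f ∨ ¬r ∨ ¬w)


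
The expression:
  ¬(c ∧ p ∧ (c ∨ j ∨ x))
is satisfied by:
  {p: False, c: False}
  {c: True, p: False}
  {p: True, c: False}


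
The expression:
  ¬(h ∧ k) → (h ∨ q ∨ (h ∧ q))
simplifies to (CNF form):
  h ∨ q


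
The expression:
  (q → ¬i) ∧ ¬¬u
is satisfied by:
  {u: True, q: False, i: False}
  {u: True, i: True, q: False}
  {u: True, q: True, i: False}


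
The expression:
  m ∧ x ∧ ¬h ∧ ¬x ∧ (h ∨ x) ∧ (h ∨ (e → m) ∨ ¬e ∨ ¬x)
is never true.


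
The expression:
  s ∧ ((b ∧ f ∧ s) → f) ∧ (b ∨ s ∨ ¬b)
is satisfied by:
  {s: True}


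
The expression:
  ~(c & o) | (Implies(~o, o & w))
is always true.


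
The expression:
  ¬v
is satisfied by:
  {v: False}


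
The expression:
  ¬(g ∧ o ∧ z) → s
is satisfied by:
  {z: True, s: True, o: True, g: True}
  {z: True, s: True, o: True, g: False}
  {z: True, s: True, g: True, o: False}
  {z: True, s: True, g: False, o: False}
  {s: True, o: True, g: True, z: False}
  {s: True, o: True, g: False, z: False}
  {s: True, o: False, g: True, z: False}
  {s: True, o: False, g: False, z: False}
  {z: True, o: True, g: True, s: False}


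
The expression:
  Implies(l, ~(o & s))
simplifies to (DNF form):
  ~l | ~o | ~s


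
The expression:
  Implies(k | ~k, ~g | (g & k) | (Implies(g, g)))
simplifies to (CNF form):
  True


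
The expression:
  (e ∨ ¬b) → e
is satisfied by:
  {b: True, e: True}
  {b: True, e: False}
  {e: True, b: False}


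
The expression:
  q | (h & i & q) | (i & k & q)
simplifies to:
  q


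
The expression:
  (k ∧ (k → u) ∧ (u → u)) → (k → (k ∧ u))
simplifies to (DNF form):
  True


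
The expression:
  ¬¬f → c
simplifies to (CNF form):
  c ∨ ¬f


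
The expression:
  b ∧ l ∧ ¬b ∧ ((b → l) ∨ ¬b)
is never true.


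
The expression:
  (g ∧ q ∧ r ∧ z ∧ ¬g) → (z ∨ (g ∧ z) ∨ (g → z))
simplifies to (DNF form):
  True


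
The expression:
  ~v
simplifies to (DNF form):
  ~v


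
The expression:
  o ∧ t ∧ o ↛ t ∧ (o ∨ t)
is never true.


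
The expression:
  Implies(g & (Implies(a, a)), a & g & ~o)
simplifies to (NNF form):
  ~g | (a & ~o)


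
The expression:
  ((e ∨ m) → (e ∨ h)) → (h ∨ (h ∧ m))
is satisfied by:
  {h: True, m: True, e: False}
  {h: True, m: False, e: False}
  {h: True, e: True, m: True}
  {h: True, e: True, m: False}
  {m: True, e: False, h: False}


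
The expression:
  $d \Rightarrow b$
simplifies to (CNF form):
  $b \vee \neg d$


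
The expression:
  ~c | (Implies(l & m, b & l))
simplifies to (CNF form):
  b | ~c | ~l | ~m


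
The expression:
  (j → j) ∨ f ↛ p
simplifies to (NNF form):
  True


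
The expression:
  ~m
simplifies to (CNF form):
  ~m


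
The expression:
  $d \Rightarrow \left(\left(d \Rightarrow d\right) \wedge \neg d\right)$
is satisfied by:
  {d: False}


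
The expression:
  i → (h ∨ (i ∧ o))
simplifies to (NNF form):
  h ∨ o ∨ ¬i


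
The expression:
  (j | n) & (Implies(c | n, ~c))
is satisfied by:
  {n: True, j: True, c: False}
  {n: True, j: False, c: False}
  {j: True, n: False, c: False}


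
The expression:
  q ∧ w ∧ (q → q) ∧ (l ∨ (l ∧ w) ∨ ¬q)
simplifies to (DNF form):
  l ∧ q ∧ w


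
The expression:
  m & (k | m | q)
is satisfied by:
  {m: True}


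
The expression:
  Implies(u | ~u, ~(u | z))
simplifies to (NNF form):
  ~u & ~z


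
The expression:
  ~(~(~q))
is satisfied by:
  {q: False}


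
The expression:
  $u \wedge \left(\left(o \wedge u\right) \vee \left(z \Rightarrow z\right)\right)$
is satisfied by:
  {u: True}


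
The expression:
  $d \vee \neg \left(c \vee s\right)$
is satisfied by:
  {d: True, c: False, s: False}
  {d: True, s: True, c: False}
  {d: True, c: True, s: False}
  {d: True, s: True, c: True}
  {s: False, c: False, d: False}


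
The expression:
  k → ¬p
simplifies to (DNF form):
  ¬k ∨ ¬p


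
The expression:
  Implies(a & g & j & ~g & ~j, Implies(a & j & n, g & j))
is always true.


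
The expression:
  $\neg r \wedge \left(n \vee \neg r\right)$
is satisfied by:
  {r: False}


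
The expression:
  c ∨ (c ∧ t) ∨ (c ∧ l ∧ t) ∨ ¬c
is always true.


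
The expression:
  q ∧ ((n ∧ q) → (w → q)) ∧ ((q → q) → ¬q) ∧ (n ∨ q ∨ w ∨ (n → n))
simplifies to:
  False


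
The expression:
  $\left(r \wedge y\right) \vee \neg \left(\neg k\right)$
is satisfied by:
  {y: True, k: True, r: True}
  {y: True, k: True, r: False}
  {k: True, r: True, y: False}
  {k: True, r: False, y: False}
  {y: True, r: True, k: False}


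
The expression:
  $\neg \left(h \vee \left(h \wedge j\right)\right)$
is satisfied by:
  {h: False}


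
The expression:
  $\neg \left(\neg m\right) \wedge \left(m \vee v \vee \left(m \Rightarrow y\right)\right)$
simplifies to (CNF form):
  $m$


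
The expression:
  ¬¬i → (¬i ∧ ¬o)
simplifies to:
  ¬i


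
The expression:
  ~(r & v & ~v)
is always true.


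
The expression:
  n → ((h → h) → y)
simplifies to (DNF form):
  y ∨ ¬n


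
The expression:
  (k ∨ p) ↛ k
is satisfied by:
  {p: True, k: False}


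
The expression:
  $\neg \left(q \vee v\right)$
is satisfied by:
  {q: False, v: False}


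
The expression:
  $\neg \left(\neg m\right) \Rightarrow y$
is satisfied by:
  {y: True, m: False}
  {m: False, y: False}
  {m: True, y: True}


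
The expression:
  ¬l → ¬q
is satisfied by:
  {l: True, q: False}
  {q: False, l: False}
  {q: True, l: True}


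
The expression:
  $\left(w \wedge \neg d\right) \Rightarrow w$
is always true.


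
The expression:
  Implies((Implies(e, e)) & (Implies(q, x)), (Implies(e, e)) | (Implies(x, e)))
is always true.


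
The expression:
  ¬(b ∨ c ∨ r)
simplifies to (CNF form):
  ¬b ∧ ¬c ∧ ¬r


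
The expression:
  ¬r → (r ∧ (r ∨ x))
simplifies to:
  r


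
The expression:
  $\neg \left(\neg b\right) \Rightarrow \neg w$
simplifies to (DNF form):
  $\neg b \vee \neg w$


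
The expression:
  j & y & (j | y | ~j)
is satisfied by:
  {j: True, y: True}


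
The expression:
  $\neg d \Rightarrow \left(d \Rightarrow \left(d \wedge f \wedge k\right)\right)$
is always true.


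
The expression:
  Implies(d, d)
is always true.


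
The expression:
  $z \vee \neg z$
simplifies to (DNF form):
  $\text{True}$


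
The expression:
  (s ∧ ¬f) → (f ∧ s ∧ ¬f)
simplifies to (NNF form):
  f ∨ ¬s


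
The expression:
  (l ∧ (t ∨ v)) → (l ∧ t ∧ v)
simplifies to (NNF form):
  (t ∧ v) ∨ (¬t ∧ ¬v) ∨ ¬l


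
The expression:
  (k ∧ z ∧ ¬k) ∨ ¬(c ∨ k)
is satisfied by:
  {k: False, c: False}


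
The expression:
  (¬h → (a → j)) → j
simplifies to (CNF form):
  (a ∨ j) ∧ (j ∨ ¬h)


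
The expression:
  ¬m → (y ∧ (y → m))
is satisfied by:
  {m: True}


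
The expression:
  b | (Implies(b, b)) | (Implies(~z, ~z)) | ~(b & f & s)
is always true.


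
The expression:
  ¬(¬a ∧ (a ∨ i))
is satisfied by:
  {a: True, i: False}
  {i: False, a: False}
  {i: True, a: True}


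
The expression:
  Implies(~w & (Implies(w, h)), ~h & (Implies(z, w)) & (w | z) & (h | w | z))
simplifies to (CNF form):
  w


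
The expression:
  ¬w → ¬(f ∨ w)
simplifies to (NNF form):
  w ∨ ¬f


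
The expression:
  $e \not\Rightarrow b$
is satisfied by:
  {e: True, b: False}


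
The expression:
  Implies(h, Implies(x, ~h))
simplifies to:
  ~h | ~x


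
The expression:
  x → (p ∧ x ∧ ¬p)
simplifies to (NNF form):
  ¬x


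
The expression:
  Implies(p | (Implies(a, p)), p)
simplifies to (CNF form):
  a | p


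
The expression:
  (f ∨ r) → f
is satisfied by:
  {f: True, r: False}
  {r: False, f: False}
  {r: True, f: True}


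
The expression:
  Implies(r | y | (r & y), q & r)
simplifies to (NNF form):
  (q & r) | (~r & ~y)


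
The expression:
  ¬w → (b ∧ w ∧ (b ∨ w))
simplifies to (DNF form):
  w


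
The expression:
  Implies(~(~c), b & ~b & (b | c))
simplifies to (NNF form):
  ~c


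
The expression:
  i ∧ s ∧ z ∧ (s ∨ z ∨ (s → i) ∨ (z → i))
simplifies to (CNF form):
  i ∧ s ∧ z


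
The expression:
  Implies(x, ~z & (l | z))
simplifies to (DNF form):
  ~x | (l & ~z)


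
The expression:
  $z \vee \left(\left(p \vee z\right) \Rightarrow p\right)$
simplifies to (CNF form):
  $\text{True}$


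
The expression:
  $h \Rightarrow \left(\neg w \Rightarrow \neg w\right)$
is always true.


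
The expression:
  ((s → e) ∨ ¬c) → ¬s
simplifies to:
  (c ∧ ¬e) ∨ ¬s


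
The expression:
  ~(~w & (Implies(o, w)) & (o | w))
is always true.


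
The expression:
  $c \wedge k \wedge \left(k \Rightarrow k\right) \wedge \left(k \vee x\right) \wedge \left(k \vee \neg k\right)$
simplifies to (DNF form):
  $c \wedge k$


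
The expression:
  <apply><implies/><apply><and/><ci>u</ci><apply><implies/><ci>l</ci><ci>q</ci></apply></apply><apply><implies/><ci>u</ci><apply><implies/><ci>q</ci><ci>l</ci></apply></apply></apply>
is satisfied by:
  {l: True, u: False, q: False}
  {u: False, q: False, l: False}
  {q: True, l: True, u: False}
  {q: True, u: False, l: False}
  {l: True, u: True, q: False}
  {u: True, l: False, q: False}
  {q: True, u: True, l: True}


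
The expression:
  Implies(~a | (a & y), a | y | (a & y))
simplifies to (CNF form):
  a | y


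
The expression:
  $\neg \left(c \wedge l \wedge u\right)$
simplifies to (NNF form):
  $\neg c \vee \neg l \vee \neg u$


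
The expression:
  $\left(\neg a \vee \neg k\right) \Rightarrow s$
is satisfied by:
  {a: True, s: True, k: True}
  {a: True, s: True, k: False}
  {s: True, k: True, a: False}
  {s: True, k: False, a: False}
  {a: True, k: True, s: False}


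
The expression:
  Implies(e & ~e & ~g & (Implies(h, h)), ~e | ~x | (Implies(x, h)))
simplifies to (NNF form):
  True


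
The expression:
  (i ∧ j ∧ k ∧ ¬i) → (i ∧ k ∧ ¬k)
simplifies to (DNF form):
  True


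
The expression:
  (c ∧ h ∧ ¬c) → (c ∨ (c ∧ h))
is always true.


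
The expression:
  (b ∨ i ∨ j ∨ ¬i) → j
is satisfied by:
  {j: True}


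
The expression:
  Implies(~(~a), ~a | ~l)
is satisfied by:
  {l: False, a: False}
  {a: True, l: False}
  {l: True, a: False}


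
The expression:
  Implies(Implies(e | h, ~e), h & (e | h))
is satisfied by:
  {e: True, h: True}
  {e: True, h: False}
  {h: True, e: False}


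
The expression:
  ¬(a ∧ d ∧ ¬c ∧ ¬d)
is always true.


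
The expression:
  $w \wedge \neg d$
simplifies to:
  $w \wedge \neg d$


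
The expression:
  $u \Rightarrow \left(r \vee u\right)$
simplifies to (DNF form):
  $\text{True}$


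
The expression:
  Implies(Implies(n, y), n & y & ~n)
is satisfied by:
  {n: True, y: False}


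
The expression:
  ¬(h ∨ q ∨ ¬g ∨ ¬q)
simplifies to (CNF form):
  False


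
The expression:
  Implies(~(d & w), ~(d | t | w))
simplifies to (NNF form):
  (d | ~t) & (d | ~w) & (w | ~d)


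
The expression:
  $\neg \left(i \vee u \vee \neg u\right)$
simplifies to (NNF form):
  $\text{False}$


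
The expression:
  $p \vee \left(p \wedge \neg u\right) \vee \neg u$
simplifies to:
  $p \vee \neg u$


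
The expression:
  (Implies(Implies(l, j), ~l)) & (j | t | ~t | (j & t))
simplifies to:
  ~j | ~l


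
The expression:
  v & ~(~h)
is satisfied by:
  {h: True, v: True}


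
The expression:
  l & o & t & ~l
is never true.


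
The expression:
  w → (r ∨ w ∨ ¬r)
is always true.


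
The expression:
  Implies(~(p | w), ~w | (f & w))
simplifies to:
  True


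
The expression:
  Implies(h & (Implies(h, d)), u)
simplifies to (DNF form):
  u | ~d | ~h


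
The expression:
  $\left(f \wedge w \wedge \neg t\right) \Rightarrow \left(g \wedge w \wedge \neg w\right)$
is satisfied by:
  {t: True, w: False, f: False}
  {w: False, f: False, t: False}
  {f: True, t: True, w: False}
  {f: True, w: False, t: False}
  {t: True, w: True, f: False}
  {w: True, t: False, f: False}
  {f: True, w: True, t: True}


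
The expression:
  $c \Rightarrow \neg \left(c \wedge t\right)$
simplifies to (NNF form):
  $\neg c \vee \neg t$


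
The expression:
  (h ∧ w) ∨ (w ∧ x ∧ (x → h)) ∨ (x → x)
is always true.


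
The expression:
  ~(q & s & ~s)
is always true.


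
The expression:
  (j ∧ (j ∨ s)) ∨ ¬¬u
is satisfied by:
  {u: True, j: True}
  {u: True, j: False}
  {j: True, u: False}


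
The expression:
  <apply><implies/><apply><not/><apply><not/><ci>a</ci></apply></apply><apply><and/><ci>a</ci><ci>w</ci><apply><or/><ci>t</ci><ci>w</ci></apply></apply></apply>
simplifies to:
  <apply><or/><ci>w</ci><apply><not/><ci>a</ci></apply></apply>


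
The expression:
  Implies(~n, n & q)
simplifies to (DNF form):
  n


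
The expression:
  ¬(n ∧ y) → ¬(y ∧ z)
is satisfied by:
  {n: True, z: False, y: False}
  {z: False, y: False, n: False}
  {n: True, y: True, z: False}
  {y: True, z: False, n: False}
  {n: True, z: True, y: False}
  {z: True, n: False, y: False}
  {n: True, y: True, z: True}


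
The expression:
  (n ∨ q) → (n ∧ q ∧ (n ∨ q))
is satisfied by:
  {n: False, q: False}
  {q: True, n: True}


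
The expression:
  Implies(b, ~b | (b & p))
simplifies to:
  p | ~b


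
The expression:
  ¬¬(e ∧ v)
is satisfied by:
  {e: True, v: True}


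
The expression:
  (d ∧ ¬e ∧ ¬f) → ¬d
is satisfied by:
  {e: True, f: True, d: False}
  {e: True, f: False, d: False}
  {f: True, e: False, d: False}
  {e: False, f: False, d: False}
  {d: True, e: True, f: True}
  {d: True, e: True, f: False}
  {d: True, f: True, e: False}


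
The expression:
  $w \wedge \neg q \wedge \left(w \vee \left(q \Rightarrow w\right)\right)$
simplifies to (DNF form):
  $w \wedge \neg q$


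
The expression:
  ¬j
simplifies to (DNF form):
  ¬j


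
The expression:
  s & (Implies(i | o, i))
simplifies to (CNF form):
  s & (i | ~o)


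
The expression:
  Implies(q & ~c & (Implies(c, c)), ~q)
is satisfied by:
  {c: True, q: False}
  {q: False, c: False}
  {q: True, c: True}


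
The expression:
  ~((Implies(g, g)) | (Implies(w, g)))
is never true.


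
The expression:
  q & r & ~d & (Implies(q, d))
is never true.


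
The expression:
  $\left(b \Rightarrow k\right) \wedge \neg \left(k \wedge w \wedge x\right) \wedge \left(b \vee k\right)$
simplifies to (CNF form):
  $k \wedge \left(\neg w \vee \neg x\right)$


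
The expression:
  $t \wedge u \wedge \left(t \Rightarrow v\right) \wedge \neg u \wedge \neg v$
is never true.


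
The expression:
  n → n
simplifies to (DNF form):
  True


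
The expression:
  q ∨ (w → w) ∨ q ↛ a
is always true.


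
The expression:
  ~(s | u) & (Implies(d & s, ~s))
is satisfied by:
  {u: False, s: False}


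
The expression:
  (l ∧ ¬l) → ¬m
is always true.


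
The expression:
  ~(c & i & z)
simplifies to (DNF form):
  ~c | ~i | ~z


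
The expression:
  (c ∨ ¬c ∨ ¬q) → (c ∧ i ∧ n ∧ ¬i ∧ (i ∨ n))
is never true.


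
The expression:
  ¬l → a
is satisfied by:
  {a: True, l: True}
  {a: True, l: False}
  {l: True, a: False}


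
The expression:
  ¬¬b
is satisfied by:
  {b: True}


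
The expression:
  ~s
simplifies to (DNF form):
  ~s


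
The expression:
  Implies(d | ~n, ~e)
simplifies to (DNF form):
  ~e | (n & ~d)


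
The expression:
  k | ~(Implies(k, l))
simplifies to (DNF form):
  k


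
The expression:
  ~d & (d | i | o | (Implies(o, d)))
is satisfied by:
  {d: False}


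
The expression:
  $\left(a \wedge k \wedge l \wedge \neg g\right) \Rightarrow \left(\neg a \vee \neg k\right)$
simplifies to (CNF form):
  $g \vee \neg a \vee \neg k \vee \neg l$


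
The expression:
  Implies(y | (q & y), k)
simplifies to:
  k | ~y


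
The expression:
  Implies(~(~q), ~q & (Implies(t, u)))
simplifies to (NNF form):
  ~q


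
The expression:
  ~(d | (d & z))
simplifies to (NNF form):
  ~d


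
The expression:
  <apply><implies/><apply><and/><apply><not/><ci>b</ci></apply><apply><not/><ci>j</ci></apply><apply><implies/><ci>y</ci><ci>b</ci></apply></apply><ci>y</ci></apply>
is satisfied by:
  {y: True, b: True, j: True}
  {y: True, b: True, j: False}
  {y: True, j: True, b: False}
  {y: True, j: False, b: False}
  {b: True, j: True, y: False}
  {b: True, j: False, y: False}
  {j: True, b: False, y: False}


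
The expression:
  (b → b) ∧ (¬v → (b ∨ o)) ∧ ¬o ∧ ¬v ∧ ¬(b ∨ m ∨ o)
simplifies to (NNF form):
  False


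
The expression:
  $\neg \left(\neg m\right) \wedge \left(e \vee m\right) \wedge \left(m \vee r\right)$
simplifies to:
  $m$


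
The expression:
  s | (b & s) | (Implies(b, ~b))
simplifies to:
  s | ~b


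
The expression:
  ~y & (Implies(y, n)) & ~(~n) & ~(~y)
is never true.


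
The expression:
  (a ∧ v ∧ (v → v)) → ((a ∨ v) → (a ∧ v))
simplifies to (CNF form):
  True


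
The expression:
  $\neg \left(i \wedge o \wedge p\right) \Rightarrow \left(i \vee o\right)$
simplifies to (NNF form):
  $i \vee o$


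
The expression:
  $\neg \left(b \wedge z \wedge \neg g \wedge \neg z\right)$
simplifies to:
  $\text{True}$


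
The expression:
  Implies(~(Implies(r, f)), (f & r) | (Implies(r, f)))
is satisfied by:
  {f: True, r: False}
  {r: False, f: False}
  {r: True, f: True}


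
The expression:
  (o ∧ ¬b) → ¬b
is always true.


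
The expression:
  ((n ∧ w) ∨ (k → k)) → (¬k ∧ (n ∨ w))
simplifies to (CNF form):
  ¬k ∧ (n ∨ w)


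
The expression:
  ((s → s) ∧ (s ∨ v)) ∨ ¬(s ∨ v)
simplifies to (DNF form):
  True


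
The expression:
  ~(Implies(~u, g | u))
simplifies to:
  ~g & ~u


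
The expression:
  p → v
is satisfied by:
  {v: True, p: False}
  {p: False, v: False}
  {p: True, v: True}


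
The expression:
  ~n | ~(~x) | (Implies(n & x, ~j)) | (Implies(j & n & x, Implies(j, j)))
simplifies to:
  True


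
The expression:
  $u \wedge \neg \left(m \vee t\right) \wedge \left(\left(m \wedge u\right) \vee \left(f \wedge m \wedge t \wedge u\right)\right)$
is never true.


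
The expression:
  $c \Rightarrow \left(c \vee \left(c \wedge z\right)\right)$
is always true.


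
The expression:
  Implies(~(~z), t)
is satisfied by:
  {t: True, z: False}
  {z: False, t: False}
  {z: True, t: True}


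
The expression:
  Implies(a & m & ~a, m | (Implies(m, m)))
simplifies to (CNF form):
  True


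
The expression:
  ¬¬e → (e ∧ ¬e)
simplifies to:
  ¬e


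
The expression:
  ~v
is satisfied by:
  {v: False}


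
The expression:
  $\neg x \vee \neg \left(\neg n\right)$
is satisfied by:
  {n: True, x: False}
  {x: False, n: False}
  {x: True, n: True}


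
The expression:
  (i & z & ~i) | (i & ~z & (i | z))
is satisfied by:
  {i: True, z: False}


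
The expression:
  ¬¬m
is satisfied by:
  {m: True}


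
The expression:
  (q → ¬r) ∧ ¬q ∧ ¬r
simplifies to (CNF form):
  ¬q ∧ ¬r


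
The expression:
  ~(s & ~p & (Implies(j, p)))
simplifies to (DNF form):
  j | p | ~s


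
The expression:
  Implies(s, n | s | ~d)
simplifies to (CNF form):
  True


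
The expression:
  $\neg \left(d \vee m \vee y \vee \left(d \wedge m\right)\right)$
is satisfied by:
  {d: False, y: False, m: False}


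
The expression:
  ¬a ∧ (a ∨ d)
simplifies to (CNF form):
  d ∧ ¬a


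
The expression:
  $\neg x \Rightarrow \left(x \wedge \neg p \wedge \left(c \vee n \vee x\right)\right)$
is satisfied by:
  {x: True}


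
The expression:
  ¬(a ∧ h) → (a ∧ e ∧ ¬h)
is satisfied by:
  {a: True, e: True, h: True}
  {a: True, e: True, h: False}
  {a: True, h: True, e: False}


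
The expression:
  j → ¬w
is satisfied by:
  {w: False, j: False}
  {j: True, w: False}
  {w: True, j: False}


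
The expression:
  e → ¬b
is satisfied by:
  {e: False, b: False}
  {b: True, e: False}
  {e: True, b: False}


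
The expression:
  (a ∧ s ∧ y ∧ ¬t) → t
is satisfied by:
  {t: True, s: False, y: False, a: False}
  {t: False, s: False, y: False, a: False}
  {a: True, t: True, s: False, y: False}
  {a: True, t: False, s: False, y: False}
  {t: True, y: True, a: False, s: False}
  {y: True, a: False, s: False, t: False}
  {a: True, y: True, t: True, s: False}
  {a: True, y: True, t: False, s: False}
  {t: True, s: True, a: False, y: False}
  {s: True, a: False, y: False, t: False}
  {t: True, a: True, s: True, y: False}
  {a: True, s: True, t: False, y: False}
  {t: True, y: True, s: True, a: False}
  {y: True, s: True, a: False, t: False}
  {a: True, y: True, s: True, t: True}


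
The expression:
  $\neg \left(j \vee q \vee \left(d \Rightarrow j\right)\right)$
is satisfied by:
  {d: True, q: False, j: False}


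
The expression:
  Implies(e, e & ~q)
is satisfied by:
  {e: False, q: False}
  {q: True, e: False}
  {e: True, q: False}


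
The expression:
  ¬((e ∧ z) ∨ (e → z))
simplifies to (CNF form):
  e ∧ ¬z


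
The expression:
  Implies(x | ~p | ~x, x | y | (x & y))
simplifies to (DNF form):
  x | y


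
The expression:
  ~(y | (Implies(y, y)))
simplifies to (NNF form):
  False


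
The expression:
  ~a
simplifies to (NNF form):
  ~a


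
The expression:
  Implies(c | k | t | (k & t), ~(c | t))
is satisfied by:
  {t: False, c: False}


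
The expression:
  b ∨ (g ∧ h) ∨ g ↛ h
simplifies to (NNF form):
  b ∨ g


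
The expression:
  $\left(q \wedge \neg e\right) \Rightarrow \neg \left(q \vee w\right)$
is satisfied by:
  {e: True, q: False}
  {q: False, e: False}
  {q: True, e: True}


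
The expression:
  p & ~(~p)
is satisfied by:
  {p: True}


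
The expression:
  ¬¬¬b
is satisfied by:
  {b: False}


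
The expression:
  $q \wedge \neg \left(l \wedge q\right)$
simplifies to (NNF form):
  $q \wedge \neg l$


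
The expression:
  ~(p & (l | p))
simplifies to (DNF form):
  ~p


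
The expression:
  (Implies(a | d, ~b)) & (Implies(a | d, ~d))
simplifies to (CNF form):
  ~d & (~a | ~b)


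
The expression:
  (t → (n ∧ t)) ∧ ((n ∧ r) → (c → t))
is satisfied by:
  {c: False, n: False, t: False, r: False}
  {r: True, c: False, n: False, t: False}
  {n: True, r: False, c: False, t: False}
  {r: True, n: True, c: False, t: False}
  {c: True, r: False, n: False, t: False}
  {r: True, c: True, n: False, t: False}
  {n: True, c: True, r: False, t: False}
  {t: True, n: True, r: False, c: False}
  {t: True, r: True, n: True, c: False}
  {t: True, n: True, c: True, r: False}
  {t: True, r: True, n: True, c: True}


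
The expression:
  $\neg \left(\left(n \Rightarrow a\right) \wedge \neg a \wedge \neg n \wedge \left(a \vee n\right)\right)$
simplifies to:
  $\text{True}$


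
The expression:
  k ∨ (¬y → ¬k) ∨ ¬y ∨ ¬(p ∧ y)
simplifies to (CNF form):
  True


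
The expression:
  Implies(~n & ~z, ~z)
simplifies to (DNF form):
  True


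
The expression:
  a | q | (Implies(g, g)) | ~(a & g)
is always true.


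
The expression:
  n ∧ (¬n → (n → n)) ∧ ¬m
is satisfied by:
  {n: True, m: False}


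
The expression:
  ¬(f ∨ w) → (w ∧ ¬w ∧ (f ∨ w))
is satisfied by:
  {w: True, f: True}
  {w: True, f: False}
  {f: True, w: False}


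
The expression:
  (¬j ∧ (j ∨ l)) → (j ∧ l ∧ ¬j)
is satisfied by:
  {j: True, l: False}
  {l: False, j: False}
  {l: True, j: True}


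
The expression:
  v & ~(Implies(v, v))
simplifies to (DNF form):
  False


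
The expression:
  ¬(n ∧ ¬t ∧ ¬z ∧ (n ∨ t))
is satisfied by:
  {t: True, z: True, n: False}
  {t: True, z: False, n: False}
  {z: True, t: False, n: False}
  {t: False, z: False, n: False}
  {t: True, n: True, z: True}
  {t: True, n: True, z: False}
  {n: True, z: True, t: False}


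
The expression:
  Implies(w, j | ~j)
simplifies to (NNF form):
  True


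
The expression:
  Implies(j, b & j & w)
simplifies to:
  ~j | (b & w)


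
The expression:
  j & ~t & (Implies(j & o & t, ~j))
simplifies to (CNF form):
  j & ~t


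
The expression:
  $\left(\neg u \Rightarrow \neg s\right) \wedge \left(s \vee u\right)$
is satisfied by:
  {u: True}


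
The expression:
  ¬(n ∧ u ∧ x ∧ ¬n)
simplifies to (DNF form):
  True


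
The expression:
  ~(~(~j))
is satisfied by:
  {j: False}


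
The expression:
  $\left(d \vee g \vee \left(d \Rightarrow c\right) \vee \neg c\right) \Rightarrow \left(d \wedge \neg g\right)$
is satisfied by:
  {d: True, g: False}


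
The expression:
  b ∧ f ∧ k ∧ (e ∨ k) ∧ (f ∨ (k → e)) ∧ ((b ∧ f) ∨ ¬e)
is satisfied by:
  {b: True, f: True, k: True}


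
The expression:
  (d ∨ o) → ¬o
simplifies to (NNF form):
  ¬o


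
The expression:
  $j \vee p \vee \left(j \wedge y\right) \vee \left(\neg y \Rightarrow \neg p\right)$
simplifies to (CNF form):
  $\text{True}$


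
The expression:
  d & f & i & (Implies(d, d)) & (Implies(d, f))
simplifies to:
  d & f & i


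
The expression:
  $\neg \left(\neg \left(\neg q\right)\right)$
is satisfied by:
  {q: False}


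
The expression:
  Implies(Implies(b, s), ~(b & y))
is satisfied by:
  {s: False, y: False, b: False}
  {b: True, s: False, y: False}
  {y: True, s: False, b: False}
  {b: True, y: True, s: False}
  {s: True, b: False, y: False}
  {b: True, s: True, y: False}
  {y: True, s: True, b: False}


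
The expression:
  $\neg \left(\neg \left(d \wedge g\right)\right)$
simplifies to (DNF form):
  $d \wedge g$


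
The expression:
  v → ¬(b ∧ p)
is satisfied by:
  {p: False, v: False, b: False}
  {b: True, p: False, v: False}
  {v: True, p: False, b: False}
  {b: True, v: True, p: False}
  {p: True, b: False, v: False}
  {b: True, p: True, v: False}
  {v: True, p: True, b: False}


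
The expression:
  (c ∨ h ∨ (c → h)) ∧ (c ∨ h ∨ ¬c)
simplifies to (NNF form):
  True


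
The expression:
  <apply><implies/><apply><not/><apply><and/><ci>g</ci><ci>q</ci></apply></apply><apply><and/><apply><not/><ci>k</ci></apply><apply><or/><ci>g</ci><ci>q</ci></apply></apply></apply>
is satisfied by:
  {q: True, g: True, k: False}
  {q: True, k: False, g: False}
  {g: True, k: False, q: False}
  {q: True, g: True, k: True}


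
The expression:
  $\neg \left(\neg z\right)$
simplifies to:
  $z$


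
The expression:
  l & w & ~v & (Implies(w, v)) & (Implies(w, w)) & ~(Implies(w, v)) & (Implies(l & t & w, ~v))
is never true.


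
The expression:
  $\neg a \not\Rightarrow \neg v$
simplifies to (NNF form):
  $v \wedge \neg a$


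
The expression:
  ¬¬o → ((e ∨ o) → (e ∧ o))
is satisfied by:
  {e: True, o: False}
  {o: False, e: False}
  {o: True, e: True}


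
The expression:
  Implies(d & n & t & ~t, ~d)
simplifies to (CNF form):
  True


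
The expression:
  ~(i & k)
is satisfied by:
  {k: False, i: False}
  {i: True, k: False}
  {k: True, i: False}


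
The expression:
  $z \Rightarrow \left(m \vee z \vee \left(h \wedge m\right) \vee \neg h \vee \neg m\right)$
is always true.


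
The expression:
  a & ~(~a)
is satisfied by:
  {a: True}


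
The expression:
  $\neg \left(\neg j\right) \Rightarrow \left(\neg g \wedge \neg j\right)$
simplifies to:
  $\neg j$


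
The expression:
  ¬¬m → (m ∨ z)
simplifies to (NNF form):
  True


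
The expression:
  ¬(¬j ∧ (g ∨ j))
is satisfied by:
  {j: True, g: False}
  {g: False, j: False}
  {g: True, j: True}


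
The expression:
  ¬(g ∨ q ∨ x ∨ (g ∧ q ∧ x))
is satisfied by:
  {q: False, g: False, x: False}


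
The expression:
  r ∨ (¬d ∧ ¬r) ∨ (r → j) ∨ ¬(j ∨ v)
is always true.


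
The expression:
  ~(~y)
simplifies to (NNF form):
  y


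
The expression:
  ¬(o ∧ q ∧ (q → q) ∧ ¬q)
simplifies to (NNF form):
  True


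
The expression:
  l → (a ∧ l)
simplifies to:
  a ∨ ¬l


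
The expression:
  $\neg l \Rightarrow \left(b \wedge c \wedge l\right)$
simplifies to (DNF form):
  $l$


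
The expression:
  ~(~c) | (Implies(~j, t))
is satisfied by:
  {t: True, c: True, j: True}
  {t: True, c: True, j: False}
  {t: True, j: True, c: False}
  {t: True, j: False, c: False}
  {c: True, j: True, t: False}
  {c: True, j: False, t: False}
  {j: True, c: False, t: False}


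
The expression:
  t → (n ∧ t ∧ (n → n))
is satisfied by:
  {n: True, t: False}
  {t: False, n: False}
  {t: True, n: True}


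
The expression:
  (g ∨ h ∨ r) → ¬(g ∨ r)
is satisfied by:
  {g: False, r: False}
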